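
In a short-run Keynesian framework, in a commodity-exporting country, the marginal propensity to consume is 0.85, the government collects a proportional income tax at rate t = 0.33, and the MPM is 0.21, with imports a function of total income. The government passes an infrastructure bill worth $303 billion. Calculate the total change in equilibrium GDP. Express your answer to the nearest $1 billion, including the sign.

+$473 billion

Government-spending multiplier = 1/(1 − c(1−t) + m) = 1/(1 − 0.85×0.67 + 0.21) = 1/0.6405 ≈ 1.561.
ΔY = k × ΔG = (+$303 billion) / 0.6405 ≈ +$473 billion.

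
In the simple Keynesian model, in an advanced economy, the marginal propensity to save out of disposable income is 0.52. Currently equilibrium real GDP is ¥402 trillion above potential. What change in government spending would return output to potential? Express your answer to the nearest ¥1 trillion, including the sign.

−¥209 trillion

MPC = 1 − MPS = 1 − 0.52 = 0.48.
Spending multiplier = 1/(1 − MPC) = 1/(1 − 0.48) = 1/0.52 ≈ 1.923.
Need ΔY = −¥402 trillion, so ΔG = ΔY/k = (−¥402 trillion) × 0.52 ≈ −¥209 trillion.
The government should cut government spending by ¥209 trillion.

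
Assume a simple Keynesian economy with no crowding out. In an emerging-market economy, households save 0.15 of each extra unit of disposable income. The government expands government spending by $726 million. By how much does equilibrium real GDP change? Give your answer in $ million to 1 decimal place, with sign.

MPC = 1 − MPS = 1 − 0.15 = 0.85.
Government-spending multiplier = 1/(1 − MPC) = 1/(1 − 0.85) = 1/0.15 ≈ 6.667.
ΔY = k × ΔG = (+$726 million) / 0.15 = +$4,840 million.

+$4,840.0 million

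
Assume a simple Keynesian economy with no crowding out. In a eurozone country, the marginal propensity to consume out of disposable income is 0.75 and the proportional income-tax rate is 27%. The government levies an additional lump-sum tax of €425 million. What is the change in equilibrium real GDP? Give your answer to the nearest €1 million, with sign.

A lump-sum tax change of +€425 million shifts disposable income by −€425 million; first-round consumption changes by −c × ΔT = −0.75 × (+€425 million) = −€318.75 million.
Expenditure multiplier = 1/(1 − c(1−t)) = 1/(1 − 0.75×0.73) = 1/0.4525 ≈ 2.21.
The tax multiplier is −c × k ≈ −1.657, so ΔY = k × (−c·ΔT) = (−€318.75 million) / 0.4525 ≈ −€704 million.

−€704 million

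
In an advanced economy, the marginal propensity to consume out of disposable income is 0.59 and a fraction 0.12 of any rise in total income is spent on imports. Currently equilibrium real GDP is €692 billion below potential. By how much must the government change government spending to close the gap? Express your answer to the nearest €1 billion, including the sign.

+€367 billion

Spending multiplier = 1/(1 − c + m) = 1/(1 − 0.59 + 0.12) = 1/0.53 ≈ 1.887.
Need ΔY = +€692 billion, so ΔG = ΔY/k = (+€692 billion) × 0.53 ≈ +€367 billion.
The government should increase government spending by €367 billion.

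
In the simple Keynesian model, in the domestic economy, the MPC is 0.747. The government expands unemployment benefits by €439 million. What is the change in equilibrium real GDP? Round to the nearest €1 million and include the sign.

+€1,296 million

The transfer change shifts disposable income by +€439 million, so first-round consumption changes by c·ΔTR = 0.747 × (+€439 million) = +€327.933 million.
Expenditure multiplier = 1/(1 − MPC) = 1/(1 − 0.747) = 1/0.253 ≈ 3.953.
The transfer multiplier is c × k ≈ 2.953, so ΔY = k × (c·ΔTR) = (+€327.933 million) / 0.253 ≈ +€1,296 million.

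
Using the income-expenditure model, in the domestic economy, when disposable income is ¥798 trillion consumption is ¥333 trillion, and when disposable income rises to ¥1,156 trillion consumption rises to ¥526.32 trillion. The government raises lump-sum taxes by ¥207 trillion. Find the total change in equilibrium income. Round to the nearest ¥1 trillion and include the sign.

MPC = ΔC/ΔYd = (526.32 − 333)/(1,156 − 798) = 193.32/358 = 0.54.
A lump-sum tax change of +¥207 trillion shifts disposable income by −¥207 trillion; first-round consumption changes by −c × ΔT = −0.54 × (+¥207 trillion) = −¥111.78 trillion.
Expenditure multiplier = 1/(1 − MPC) = 1/(1 − 0.54) = 1/0.46 ≈ 2.174.
The tax multiplier is −c × k ≈ −1.174, so ΔY = k × (−c·ΔT) = (−¥111.78 trillion) / 0.46 = −¥243 trillion.

−¥243 trillion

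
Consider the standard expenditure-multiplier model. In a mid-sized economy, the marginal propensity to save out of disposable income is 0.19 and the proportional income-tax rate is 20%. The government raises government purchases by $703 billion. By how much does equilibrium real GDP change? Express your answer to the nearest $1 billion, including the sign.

+$1,997 billion

MPC = 1 − MPS = 1 − 0.19 = 0.81.
Government-spending multiplier = 1/(1 − c(1−t)) = 1/(1 − 0.81×0.8) = 1/0.352 ≈ 2.841.
ΔY = k × ΔG = (+$703 billion) / 0.352 ≈ +$1,997 billion.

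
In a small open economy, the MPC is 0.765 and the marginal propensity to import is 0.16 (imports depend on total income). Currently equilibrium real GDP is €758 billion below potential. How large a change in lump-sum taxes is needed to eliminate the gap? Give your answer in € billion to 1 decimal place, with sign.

−€391.4 billion

Spending multiplier = 1/(1 − c + m) = 1/(1 − 0.765 + 0.16) = 1/0.395 ≈ 2.532.
Tax multiplier = −c·k = −0.765/0.395 ≈ −1.937. Need ΔY = +€758 billion, so ΔT = ΔY/(−c·k) = −(+€758 billion) × 0.395 / 0.765 ≈ −€391.4 billion.
The government should cut lump-sum taxes by €391.4 billion.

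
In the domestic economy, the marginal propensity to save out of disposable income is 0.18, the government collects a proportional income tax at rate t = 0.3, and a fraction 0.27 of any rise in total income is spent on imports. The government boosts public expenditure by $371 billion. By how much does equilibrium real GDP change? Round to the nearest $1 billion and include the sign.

+$533 billion

MPC = 1 − MPS = 1 − 0.18 = 0.82.
Government-spending multiplier = 1/(1 − c(1−t) + m) = 1/(1 − 0.82×0.7 + 0.27) = 1/0.696 ≈ 1.437.
ΔY = k × ΔG = (+$371 billion) / 0.696 ≈ +$533 billion.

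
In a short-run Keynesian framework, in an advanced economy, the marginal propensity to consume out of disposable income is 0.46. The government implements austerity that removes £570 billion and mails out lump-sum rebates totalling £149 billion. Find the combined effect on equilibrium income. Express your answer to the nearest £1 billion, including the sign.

−£929 billion

Expenditure multiplier = 1/(1 − MPC) = 1/(1 − 0.46) = 1/0.54 ≈ 1.852.
ΔG contributes k·ΔG = (−£570 billion) / 0.54 ≈ −£1,055.6 billion.
ΔT of −£149 billion changes first-round spending by −c·ΔT = +£68.54 billion, contributing k·(−c·ΔT) = (+£68.54 billion) / 0.54 ≈ +£126.9 billion.
Net ΔY = k(ΔG − c·ΔT) = (−£501.46 billion) / 0.54 ≈ −£929 billion.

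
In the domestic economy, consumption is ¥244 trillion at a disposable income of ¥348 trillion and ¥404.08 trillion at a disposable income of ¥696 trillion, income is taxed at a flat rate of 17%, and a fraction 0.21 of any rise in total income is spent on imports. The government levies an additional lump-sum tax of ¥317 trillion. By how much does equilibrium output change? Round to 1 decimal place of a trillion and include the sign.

MPC = ΔC/ΔYd = (404.08 − 244)/(696 − 348) = 160.08/348 = 0.46.
A lump-sum tax change of +¥317 trillion shifts disposable income by −¥317 trillion; first-round consumption changes by −c × ΔT = −0.46 × (+¥317 trillion) = −¥145.82 trillion.
Expenditure multiplier = 1/(1 − c(1−t) + m) = 1/(1 − 0.46×0.83 + 0.21) = 1/0.8282 ≈ 1.207.
The tax multiplier is −c × k ≈ −0.555, so ΔY = k × (−c·ΔT) = (−¥145.82 trillion) / 0.8282 ≈ −¥176.1 trillion.

−¥176.1 trillion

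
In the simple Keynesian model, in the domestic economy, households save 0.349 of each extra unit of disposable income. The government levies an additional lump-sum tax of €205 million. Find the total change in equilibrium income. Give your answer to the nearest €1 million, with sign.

MPC = 1 − MPS = 1 − 0.349 = 0.651.
A lump-sum tax change of +€205 million shifts disposable income by −€205 million; first-round consumption changes by −c × ΔT = −0.651 × (+€205 million) = −€133.455 million.
Expenditure multiplier = 1/(1 − MPC) = 1/(1 − 0.651) = 1/0.349 ≈ 2.865.
The tax multiplier is −c × k ≈ −1.865, so ΔY = k × (−c·ΔT) = (−€133.455 million) / 0.349 ≈ −€382 million.

−€382 million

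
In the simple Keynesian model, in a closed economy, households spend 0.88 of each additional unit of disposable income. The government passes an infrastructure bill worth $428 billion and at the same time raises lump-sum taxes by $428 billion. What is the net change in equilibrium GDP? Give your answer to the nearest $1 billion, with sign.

Expenditure multiplier = 1/(1 − MPC) = 1/(1 − 0.88) = 1/0.12 ≈ 8.333.
ΔG contributes k·ΔG = (+$428 billion) / 0.12 ≈ +$3,566.7 billion.
ΔT of +$428 billion changes first-round spending by −c·ΔT = −$376.64 billion, contributing k·(−c·ΔT) = (−$376.64 billion) / 0.12 ≈ −$3,138.7 billion.
With ΔG = ΔT and no other leakages, the balanced-budget multiplier is 1, so ΔY = ΔG = +$428 billion.

+$428 billion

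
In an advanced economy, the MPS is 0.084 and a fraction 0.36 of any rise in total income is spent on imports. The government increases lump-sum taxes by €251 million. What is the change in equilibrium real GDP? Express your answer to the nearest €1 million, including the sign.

MPC = 1 − MPS = 1 − 0.084 = 0.916.
A lump-sum tax change of +€251 million shifts disposable income by −€251 million; first-round consumption changes by −c × ΔT = −0.916 × (+€251 million) = −€229.916 million.
Expenditure multiplier = 1/(1 − c + m) = 1/(1 − 0.916 + 0.36) = 1/0.444 ≈ 2.252.
The tax multiplier is −c × k ≈ −2.063, so ΔY = k × (−c·ΔT) = (−€229.916 million) / 0.444 ≈ −€518 million.

−€518 million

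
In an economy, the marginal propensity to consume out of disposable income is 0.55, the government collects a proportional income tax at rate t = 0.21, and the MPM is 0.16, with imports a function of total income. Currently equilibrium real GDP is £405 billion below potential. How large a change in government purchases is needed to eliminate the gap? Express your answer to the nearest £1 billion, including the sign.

Spending multiplier = 1/(1 − c(1−t) + m) = 1/(1 − 0.55×0.79 + 0.16) = 1/0.7255 ≈ 1.378.
Need ΔY = +£405 billion, so ΔG = ΔY/k = (+£405 billion) × 0.7255 ≈ +£294 billion.
The government should increase government purchases by £294 billion.

+£294 billion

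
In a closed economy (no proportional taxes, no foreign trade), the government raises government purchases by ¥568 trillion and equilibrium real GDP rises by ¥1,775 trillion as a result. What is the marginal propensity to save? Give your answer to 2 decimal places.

0.32

Implied spending multiplier k = ΔY/ΔG = 1,775/568 = 3.125.
Since k = 1/(1 − MPC), MPC = 1 − 1/k = 1 − ΔG/ΔY = 1 − 568/1,775 = 0.68.
MPS = 1 − MPC = 0.32.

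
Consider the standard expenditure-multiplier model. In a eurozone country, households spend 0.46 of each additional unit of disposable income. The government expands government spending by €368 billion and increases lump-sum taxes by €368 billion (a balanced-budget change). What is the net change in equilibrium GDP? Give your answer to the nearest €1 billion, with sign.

Expenditure multiplier = 1/(1 − MPC) = 1/(1 − 0.46) = 1/0.54 ≈ 1.852.
ΔG contributes k·ΔG = (+€368 billion) / 0.54 ≈ +€681.5 billion.
ΔT of +€368 billion changes first-round spending by −c·ΔT = −€169.28 billion, contributing k·(−c·ΔT) = (−€169.28 billion) / 0.54 ≈ −€313.5 billion.
With ΔG = ΔT and no other leakages, the balanced-budget multiplier is 1, so ΔY = ΔG = +€368 billion.

+€368 billion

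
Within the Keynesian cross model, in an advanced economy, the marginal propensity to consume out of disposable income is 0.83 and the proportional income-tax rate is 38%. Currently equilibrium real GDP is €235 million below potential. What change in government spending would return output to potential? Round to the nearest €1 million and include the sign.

+€114 million

Spending multiplier = 1/(1 − c(1−t)) = 1/(1 − 0.83×0.62) = 1/0.4854 ≈ 2.06.
Need ΔY = +€235 million, so ΔG = ΔY/k = (+€235 million) × 0.4854 ≈ +€114 million.
The government should increase government spending by €114 million.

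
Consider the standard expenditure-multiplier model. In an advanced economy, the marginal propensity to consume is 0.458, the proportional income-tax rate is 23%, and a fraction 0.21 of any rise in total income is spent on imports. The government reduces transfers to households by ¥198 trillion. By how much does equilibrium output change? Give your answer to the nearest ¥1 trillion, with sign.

The transfer change shifts disposable income by −¥198 trillion, so first-round consumption changes by c·ΔTR = 0.458 × (−¥198 trillion) = −¥90.684 trillion.
Expenditure multiplier = 1/(1 − c(1−t) + m) = 1/(1 − 0.458×0.77 + 0.21) = 1/0.85734 ≈ 1.166.
The transfer multiplier is c × k ≈ 0.534, so ΔY = k × (c·ΔTR) = (−¥90.684 trillion) / 0.85734 ≈ −¥106 trillion.

−¥106 trillion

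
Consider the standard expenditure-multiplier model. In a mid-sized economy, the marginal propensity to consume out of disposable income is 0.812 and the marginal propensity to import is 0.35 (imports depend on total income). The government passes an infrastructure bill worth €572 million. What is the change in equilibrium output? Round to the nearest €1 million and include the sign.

Expenditure multiplier = 1/(1 − c + m) = 1/(1 − 0.812 + 0.35) = 1/0.538 ≈ 1.859.
ΔY = k × ΔG = (+€572 million) / 0.538 ≈ +€1,063 million.

+€1,063 million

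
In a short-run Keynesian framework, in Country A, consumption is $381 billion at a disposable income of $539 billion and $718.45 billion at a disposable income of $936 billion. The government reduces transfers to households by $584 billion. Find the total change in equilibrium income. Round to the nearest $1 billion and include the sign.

MPC = ΔC/ΔYd = (718.45 − 381)/(936 − 539) = 337.45/397 = 0.85.
The transfer change shifts disposable income by −$584 billion, so first-round consumption changes by c·ΔTR = 0.85 × (−$584 billion) = −$496.4 billion.
Expenditure multiplier = 1/(1 − MPC) = 1/(1 − 0.85) = 1/0.15 ≈ 6.667.
The transfer multiplier is c × k ≈ 5.667, so ΔY = k × (c·ΔTR) = (−$496.4 billion) / 0.15 ≈ −$3,309 billion.

−$3,309 billion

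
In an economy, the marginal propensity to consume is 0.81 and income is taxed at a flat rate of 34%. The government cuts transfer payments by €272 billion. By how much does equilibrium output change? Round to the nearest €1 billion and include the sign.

−€473 billion

The transfer change shifts disposable income by −€272 billion, so first-round consumption changes by c·ΔTR = 0.81 × (−€272 billion) = −€220.32 billion.
Expenditure multiplier = 1/(1 − c(1−t)) = 1/(1 − 0.81×0.66) = 1/0.4654 ≈ 2.149.
The transfer multiplier is c × k ≈ 1.74, so ΔY = k × (c·ΔTR) = (−€220.32 billion) / 0.4654 ≈ −€473 billion.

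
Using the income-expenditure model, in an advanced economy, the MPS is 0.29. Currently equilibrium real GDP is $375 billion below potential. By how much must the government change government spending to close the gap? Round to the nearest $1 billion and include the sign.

+$109 billion

MPC = 1 − MPS = 1 − 0.29 = 0.71.
Spending multiplier = 1/(1 − MPC) = 1/(1 − 0.71) = 1/0.29 ≈ 3.448.
Need ΔY = +$375 billion, so ΔG = ΔY/k = (+$375 billion) × 0.29 ≈ +$109 billion.
The government should increase government spending by $109 billion.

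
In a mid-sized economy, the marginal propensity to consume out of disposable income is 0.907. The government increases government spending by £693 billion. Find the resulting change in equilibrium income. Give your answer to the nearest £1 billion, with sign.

Government-spending multiplier = 1/(1 − MPC) = 1/(1 − 0.907) = 1/0.093 ≈ 10.753.
ΔY = k × ΔG = (+£693 billion) / 0.093 ≈ +£7,452 billion.

+£7,452 billion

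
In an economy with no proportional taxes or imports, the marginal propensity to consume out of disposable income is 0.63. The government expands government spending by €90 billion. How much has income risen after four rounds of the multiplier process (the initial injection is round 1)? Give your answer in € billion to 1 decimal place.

€204.9 billion

Round 1 adds ΔG = €90 billion; each later round is MPC = 0.63 times the previous.
After 4 rounds: 90 + 56.7 + 35.721 + 22.50423 = ΔG·(1 − c^4)/(1 − c) = 90 × (1 − 0.15752961)/0.37 ≈ €204.9 billion.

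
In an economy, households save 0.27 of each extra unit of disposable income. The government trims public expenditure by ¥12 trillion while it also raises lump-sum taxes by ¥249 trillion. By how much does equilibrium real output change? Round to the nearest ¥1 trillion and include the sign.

MPC = 1 − MPS = 1 − 0.27 = 0.73.
Expenditure multiplier = 1/(1 − MPC) = 1/(1 − 0.73) = 1/0.27 ≈ 3.704.
ΔG contributes k·ΔG = (−¥12 trillion) / 0.27 ≈ −¥44.4 trillion.
ΔT of +¥249 trillion changes first-round spending by −c·ΔT = −¥181.77 trillion, contributing k·(−c·ΔT) = (−¥181.77 trillion) / 0.27 ≈ −¥673.2 trillion.
Net ΔY = k(ΔG − c·ΔT) = (−¥193.77 trillion) / 0.27 ≈ −¥718 trillion.

−¥718 trillion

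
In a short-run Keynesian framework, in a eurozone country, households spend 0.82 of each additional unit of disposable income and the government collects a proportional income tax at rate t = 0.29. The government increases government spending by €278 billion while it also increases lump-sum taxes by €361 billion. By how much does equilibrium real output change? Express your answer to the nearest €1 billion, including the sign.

−€43 billion

Expenditure multiplier = 1/(1 − c(1−t)) = 1/(1 − 0.82×0.71) = 1/0.4178 ≈ 2.393.
ΔG contributes k·ΔG = (+€278 billion) / 0.4178 ≈ +€665.4 billion.
ΔT of +€361 billion changes first-round spending by −c·ΔT = −€296.02 billion, contributing k·(−c·ΔT) = (−€296.02 billion) / 0.4178 ≈ −€708.5 billion.
Net ΔY = k(ΔG − c·ΔT) = (−€18.02 billion) / 0.4178 ≈ −€43 billion.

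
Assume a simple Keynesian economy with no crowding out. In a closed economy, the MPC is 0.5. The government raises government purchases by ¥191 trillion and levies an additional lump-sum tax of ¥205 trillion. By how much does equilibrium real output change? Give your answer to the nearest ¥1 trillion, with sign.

+¥177 trillion

Expenditure multiplier = 1/(1 − MPC) = 1/(1 − 0.5) = 1/0.5 = 2.
ΔG contributes k·ΔG = (+¥191 trillion) / 0.5 = +¥382 trillion.
ΔT of +¥205 trillion changes first-round spending by −c·ΔT = −¥102.5 trillion, contributing k·(−c·ΔT) = (−¥102.5 trillion) / 0.5 = −¥205 trillion.
Net ΔY = k(ΔG − c·ΔT) = (+¥88.5 trillion) / 0.5 = +¥177 trillion.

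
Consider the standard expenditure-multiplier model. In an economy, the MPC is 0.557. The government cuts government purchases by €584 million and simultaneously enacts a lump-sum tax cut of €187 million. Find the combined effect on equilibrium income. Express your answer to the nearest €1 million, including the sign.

Expenditure multiplier = 1/(1 − MPC) = 1/(1 − 0.557) = 1/0.443 ≈ 2.257.
ΔG contributes k·ΔG = (−€584 million) / 0.443 ≈ −€1,318.3 million.
ΔT of −€187 million changes first-round spending by −c·ΔT = +€104.159 million, contributing k·(−c·ΔT) = (+€104.159 million) / 0.443 ≈ +€235.1 million.
Net ΔY = k(ΔG − c·ΔT) = (−€479.841 million) / 0.443 ≈ −€1,083 million.

−€1,083 million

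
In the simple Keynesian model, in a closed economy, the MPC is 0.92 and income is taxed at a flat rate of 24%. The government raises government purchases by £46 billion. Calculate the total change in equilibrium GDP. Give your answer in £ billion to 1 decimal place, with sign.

+£152.9 billion

Spending multiplier = 1/(1 − c(1−t)) = 1/(1 − 0.92×0.76) = 1/0.3008 ≈ 3.324.
ΔY = k × ΔG = (+£46 billion) / 0.3008 ≈ +£152.9 billion.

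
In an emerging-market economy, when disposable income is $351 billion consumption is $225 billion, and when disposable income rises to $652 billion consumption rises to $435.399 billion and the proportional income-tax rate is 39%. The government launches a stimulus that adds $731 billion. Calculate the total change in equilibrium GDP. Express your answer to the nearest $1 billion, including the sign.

+$1,274 billion

MPC = ΔC/ΔYd = (435.399 − 225)/(652 − 351) = 210.399/301 = 0.699.
Government-spending multiplier = 1/(1 − c(1−t)) = 1/(1 − 0.699×0.61) = 1/0.57361 ≈ 1.743.
ΔY = k × ΔG = (+$731 billion) / 0.57361 ≈ +$1,274 billion.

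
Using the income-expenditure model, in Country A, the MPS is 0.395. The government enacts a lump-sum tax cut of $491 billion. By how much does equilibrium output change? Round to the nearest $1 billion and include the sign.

+$752 billion

MPC = 1 − MPS = 1 − 0.395 = 0.605.
A lump-sum tax change of −$491 billion shifts disposable income by +$491 billion; first-round consumption changes by −c × ΔT = −0.605 × (−$491 billion) = +$297.055 billion.
Expenditure multiplier = 1/(1 − MPC) = 1/(1 − 0.605) = 1/0.395 ≈ 2.532.
The tax multiplier is −c × k ≈ −1.532, so ΔY = k × (−c·ΔT) = (+$297.055 billion) / 0.395 ≈ +$752 billion.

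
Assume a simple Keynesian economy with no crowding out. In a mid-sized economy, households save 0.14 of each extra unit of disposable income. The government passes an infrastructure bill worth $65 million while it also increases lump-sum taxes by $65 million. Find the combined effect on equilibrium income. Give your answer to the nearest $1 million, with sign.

MPC = 1 − MPS = 1 − 0.14 = 0.86.
Expenditure multiplier = 1/(1 − MPC) = 1/(1 − 0.86) = 1/0.14 ≈ 7.143.
ΔG contributes k·ΔG = (+$65 million) / 0.14 ≈ +$464.3 million.
ΔT of +$65 million changes first-round spending by −c·ΔT = −$55.9 million, contributing k·(−c·ΔT) = (−$55.9 million) / 0.14 ≈ −$399.3 million.
With ΔG = ΔT and no other leakages, the balanced-budget multiplier is 1, so ΔY = ΔG = +$65 million.

+$65 million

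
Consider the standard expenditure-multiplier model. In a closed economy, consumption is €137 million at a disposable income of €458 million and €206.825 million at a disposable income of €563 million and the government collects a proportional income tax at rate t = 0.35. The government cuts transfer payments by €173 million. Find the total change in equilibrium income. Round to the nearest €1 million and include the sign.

MPC = ΔC/ΔYd = (206.825 − 137)/(563 − 458) = 69.825/105 = 0.665.
The transfer change shifts disposable income by −€173 million, so first-round consumption changes by c·ΔTR = 0.665 × (−€173 million) = −€115.045 million.
Expenditure multiplier = 1/(1 − c(1−t)) = 1/(1 − 0.665×0.65) = 1/0.56775 ≈ 1.761.
The transfer multiplier is c × k ≈ 1.171, so ΔY = k × (c·ΔTR) = (−€115.045 million) / 0.56775 ≈ −€203 million.

−€203 million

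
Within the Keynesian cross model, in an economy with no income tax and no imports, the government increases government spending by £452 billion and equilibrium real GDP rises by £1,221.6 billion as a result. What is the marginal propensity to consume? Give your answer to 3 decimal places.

Implied spending multiplier k = ΔY/ΔG = 1,221.6/452 ≈ 2.7027.
Since k = 1/(1 − MPC), MPC = 1 − 1/k = 1 − ΔG/ΔY = 1 − 452/1,221.6 ≈ 0.630.

0.630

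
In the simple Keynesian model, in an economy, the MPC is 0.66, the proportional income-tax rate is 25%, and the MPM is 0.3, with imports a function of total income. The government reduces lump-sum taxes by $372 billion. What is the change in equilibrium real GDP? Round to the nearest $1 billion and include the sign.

A lump-sum tax change of −$372 billion shifts disposable income by +$372 billion; first-round consumption changes by −c × ΔT = −0.66 × (−$372 billion) = +$245.52 billion.
Expenditure multiplier = 1/(1 − c(1−t) + m) = 1/(1 − 0.66×0.75 + 0.3) = 1/0.805 ≈ 1.242.
The tax multiplier is −c × k ≈ −0.82, so ΔY = k × (−c·ΔT) = (+$245.52 billion) / 0.805 ≈ +$305 billion.

+$305 billion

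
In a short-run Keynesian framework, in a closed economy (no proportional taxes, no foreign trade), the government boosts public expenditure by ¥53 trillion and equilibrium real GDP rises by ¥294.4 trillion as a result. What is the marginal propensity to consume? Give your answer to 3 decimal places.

0.820

Implied spending multiplier k = ΔY/ΔG = 294.4/53 ≈ 5.5547.
Since k = 1/(1 − MPC), MPC = 1 − 1/k = 1 − ΔG/ΔY = 1 − 53/294.4 ≈ 0.820.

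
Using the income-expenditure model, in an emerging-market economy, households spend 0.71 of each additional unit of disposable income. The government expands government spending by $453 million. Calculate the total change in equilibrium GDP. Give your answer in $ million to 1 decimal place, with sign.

+$1,562.1 million

Government-spending multiplier = 1/(1 − MPC) = 1/(1 − 0.71) = 1/0.29 ≈ 3.448.
ΔY = k × ΔG = (+$453 million) / 0.29 ≈ +$1,562.1 million.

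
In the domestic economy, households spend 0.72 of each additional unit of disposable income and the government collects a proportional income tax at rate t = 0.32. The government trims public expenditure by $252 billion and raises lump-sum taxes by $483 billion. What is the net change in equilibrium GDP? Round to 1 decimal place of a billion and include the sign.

−$1,175.1 billion

Expenditure multiplier = 1/(1 − c(1−t)) = 1/(1 − 0.72×0.68) = 1/0.5104 ≈ 1.959.
ΔG contributes k·ΔG = (−$252 billion) / 0.5104 ≈ −$493.7 billion.
ΔT of +$483 billion changes first-round spending by −c·ΔT = −$347.76 billion, contributing k·(−c·ΔT) = (−$347.76 billion) / 0.5104 ≈ −$681.3 billion.
Net ΔY = k(ΔG − c·ΔT) = (−$599.76 billion) / 0.5104 ≈ −$1,175.1 billion.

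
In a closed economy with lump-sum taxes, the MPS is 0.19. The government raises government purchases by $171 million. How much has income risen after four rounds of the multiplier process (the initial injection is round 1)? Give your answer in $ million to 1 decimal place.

MPC = 1 − MPS = 1 − 0.19 = 0.81.
Round 1 adds ΔG = $171 million; each later round is MPC = 0.81 times the previous.
After 4 rounds: 171 + 138.51 + 112.1931 + 90.876411 = ΔG·(1 − c^4)/(1 − c) = 171 × (1 − 0.43046721)/0.19 ≈ $512.6 million.

$512.6 million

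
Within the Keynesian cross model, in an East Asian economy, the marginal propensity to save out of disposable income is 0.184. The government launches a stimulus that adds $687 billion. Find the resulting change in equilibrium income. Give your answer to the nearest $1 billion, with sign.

MPC = 1 − MPS = 1 − 0.184 = 0.816.
Expenditure multiplier = 1/(1 − MPC) = 1/(1 − 0.816) = 1/0.184 ≈ 5.435.
ΔY = k × ΔG = (+$687 billion) / 0.184 ≈ +$3,734 billion.

+$3,734 billion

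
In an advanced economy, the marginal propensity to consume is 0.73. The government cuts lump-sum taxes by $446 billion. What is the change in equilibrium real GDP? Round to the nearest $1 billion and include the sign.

+$1,206 billion

A lump-sum tax change of −$446 billion shifts disposable income by +$446 billion; first-round consumption changes by −c × ΔT = −0.73 × (−$446 billion) = +$325.58 billion.
Expenditure multiplier = 1/(1 − MPC) = 1/(1 − 0.73) = 1/0.27 ≈ 3.704.
The tax multiplier is −c × k ≈ −2.704, so ΔY = k × (−c·ΔT) = (+$325.58 billion) / 0.27 ≈ +$1,206 billion.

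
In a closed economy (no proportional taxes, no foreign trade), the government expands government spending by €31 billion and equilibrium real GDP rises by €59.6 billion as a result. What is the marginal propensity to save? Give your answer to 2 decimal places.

Implied spending multiplier k = ΔY/ΔG = 59.6/31 ≈ 1.9226.
Since k = 1/(1 − MPC), MPC = 1 − 1/k = 1 − ΔG/ΔY = 1 − 31/59.6 ≈ 0.48.
MPS = 1 − MPC = 0.52.

0.52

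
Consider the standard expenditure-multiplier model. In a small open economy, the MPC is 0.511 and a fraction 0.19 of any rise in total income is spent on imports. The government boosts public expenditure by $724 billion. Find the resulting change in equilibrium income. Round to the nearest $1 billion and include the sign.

+$1,066 billion

Spending multiplier = 1/(1 − c + m) = 1/(1 − 0.511 + 0.19) = 1/0.679 ≈ 1.473.
ΔY = k × ΔG = (+$724 billion) / 0.679 ≈ +$1,066 billion.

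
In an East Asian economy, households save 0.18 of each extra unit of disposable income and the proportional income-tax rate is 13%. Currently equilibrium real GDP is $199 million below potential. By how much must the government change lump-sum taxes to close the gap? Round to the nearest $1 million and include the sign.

MPC = 1 − MPS = 1 − 0.18 = 0.82.
Spending multiplier = 1/(1 − c(1−t)) = 1/(1 − 0.82×0.87) = 1/0.2866 ≈ 3.489.
Tax multiplier = −c·k = −0.82/0.2866 ≈ −2.861. Need ΔY = +$199 million, so ΔT = ΔY/(−c·k) = −(+$199 million) × 0.2866 / 0.82 ≈ −$70 million.
The government should cut lump-sum taxes by $70 million.

−$70 million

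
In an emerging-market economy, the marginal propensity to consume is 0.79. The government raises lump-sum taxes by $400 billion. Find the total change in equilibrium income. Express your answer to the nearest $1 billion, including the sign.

A lump-sum tax change of +$400 billion shifts disposable income by −$400 billion; first-round consumption changes by −c × ΔT = −0.79 × (+$400 billion) = −$316 billion.
Expenditure multiplier = 1/(1 − MPC) = 1/(1 − 0.79) = 1/0.21 ≈ 4.762.
The tax multiplier is −c × k ≈ −3.762, so ΔY = k × (−c·ΔT) = (−$316 billion) / 0.21 ≈ −$1,505 billion.

−$1,505 billion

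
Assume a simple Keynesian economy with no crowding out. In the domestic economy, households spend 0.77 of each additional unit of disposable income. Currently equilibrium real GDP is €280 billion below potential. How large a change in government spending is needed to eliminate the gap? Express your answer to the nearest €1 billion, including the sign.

+€64 billion

Spending multiplier = 1/(1 − MPC) = 1/(1 − 0.77) = 1/0.23 ≈ 4.348.
Need ΔY = +€280 billion, so ΔG = ΔY/k = (+€280 billion) × 0.23 ≈ +€64 billion.
The government should increase government spending by €64 billion.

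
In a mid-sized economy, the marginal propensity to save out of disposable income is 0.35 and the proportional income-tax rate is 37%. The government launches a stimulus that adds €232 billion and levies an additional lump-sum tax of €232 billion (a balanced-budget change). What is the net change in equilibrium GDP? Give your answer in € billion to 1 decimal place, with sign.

MPC = 1 − MPS = 1 − 0.35 = 0.65.
Expenditure multiplier = 1/(1 − c(1−t)) = 1/(1 − 0.65×0.63) = 1/0.5905 ≈ 1.693.
ΔG contributes k·ΔG = (+€232 billion) / 0.5905 ≈ +€392.9 billion.
ΔT of +€232 billion changes first-round spending by −c·ΔT = −€150.8 billion, contributing k·(−c·ΔT) = (−€150.8 billion) / 0.5905 ≈ −€255.4 billion.
Net ΔY = k(ΔG − c·ΔT) = (+€81.2 billion) / 0.5905 ≈ +€137.5 billion.

+€137.5 billion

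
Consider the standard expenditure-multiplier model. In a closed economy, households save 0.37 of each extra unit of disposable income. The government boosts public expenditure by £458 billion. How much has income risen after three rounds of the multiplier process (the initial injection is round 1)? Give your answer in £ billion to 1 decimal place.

MPC = 1 − MPS = 1 − 0.37 = 0.63.
Round 1 adds ΔG = £458 billion; each later round is MPC = 0.63 times the previous.
After 3 rounds: 458 + 288.54 + 181.7802 = ΔG·(1 − c^3)/(1 − c) = 458 × (1 − 0.250047)/0.37 ≈ £928.3 billion.

£928.3 billion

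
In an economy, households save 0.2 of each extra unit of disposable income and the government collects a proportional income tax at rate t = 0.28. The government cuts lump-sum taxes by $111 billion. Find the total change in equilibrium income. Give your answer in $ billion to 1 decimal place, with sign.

MPC = 1 − MPS = 1 − 0.2 = 0.8.
A lump-sum tax change of −$111 billion shifts disposable income by +$111 billion; first-round consumption changes by −c × ΔT = −0.8 × (−$111 billion) = +$88.8 billion.
Expenditure multiplier = 1/(1 − c(1−t)) = 1/(1 − 0.8×0.72) = 1/0.424 ≈ 2.358.
The tax multiplier is −c × k ≈ −1.887, so ΔY = k × (−c·ΔT) = (+$88.8 billion) / 0.424 ≈ +$209.4 billion.

+$209.4 billion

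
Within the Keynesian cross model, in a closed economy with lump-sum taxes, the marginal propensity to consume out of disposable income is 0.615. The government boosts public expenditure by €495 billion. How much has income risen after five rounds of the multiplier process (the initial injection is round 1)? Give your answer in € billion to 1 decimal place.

€1,172.6 billion

Round 1 adds ΔG = €495 billion; each later round is MPC = 0.615 times the previous.
After 5 rounds: 495 + 304.425 + 187.221375 + 115.141145625 + 70.811804559375 = ΔG·(1 − c^5)/(1 − c) = 495 × (1 − 0.087978302634375)/0.385 ≈ €1,172.6 billion.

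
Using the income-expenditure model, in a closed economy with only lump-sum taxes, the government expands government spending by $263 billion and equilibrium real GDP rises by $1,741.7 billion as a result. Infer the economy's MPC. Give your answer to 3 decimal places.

0.849

Implied spending multiplier k = ΔY/ΔG = 1,741.7/263 ≈ 6.6224.
Since k = 1/(1 − MPC), MPC = 1 − 1/k = 1 − ΔG/ΔY = 1 − 263/1,741.7 ≈ 0.849.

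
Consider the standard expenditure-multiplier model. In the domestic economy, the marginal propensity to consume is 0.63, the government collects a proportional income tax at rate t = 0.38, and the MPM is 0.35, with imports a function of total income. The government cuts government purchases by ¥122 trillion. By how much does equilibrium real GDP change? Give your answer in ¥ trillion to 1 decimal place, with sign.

−¥127.2 trillion

Spending multiplier = 1/(1 − c(1−t) + m) = 1/(1 − 0.63×0.62 + 0.35) = 1/0.9594 ≈ 1.042.
ΔY = k × ΔG = (−¥122 trillion) / 0.9594 ≈ −¥127.2 trillion.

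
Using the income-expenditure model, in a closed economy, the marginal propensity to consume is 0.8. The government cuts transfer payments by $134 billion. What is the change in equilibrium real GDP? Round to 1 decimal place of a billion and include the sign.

The transfer change shifts disposable income by −$134 billion, so first-round consumption changes by c·ΔTR = 0.8 × (−$134 billion) = −$107.2 billion.
Expenditure multiplier = 1/(1 − MPC) = 1/(1 − 0.8) = 1/0.2 = 5.
The transfer multiplier is c × k = 4, so ΔY = k × (c·ΔTR) = (−$107.2 billion) / 0.2 = −$536 billion.

−$536.0 billion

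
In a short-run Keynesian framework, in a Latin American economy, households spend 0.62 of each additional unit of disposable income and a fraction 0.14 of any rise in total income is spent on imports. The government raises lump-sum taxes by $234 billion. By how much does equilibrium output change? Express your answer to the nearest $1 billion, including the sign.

A lump-sum tax change of +$234 billion shifts disposable income by −$234 billion; first-round consumption changes by −c × ΔT = −0.62 × (+$234 billion) = −$145.08 billion.
Expenditure multiplier = 1/(1 − c + m) = 1/(1 − 0.62 + 0.14) = 1/0.52 ≈ 1.923.
The tax multiplier is −c × k ≈ −1.192, so ΔY = k × (−c·ΔT) = (−$145.08 billion) / 0.52 = −$279 billion.

−$279 billion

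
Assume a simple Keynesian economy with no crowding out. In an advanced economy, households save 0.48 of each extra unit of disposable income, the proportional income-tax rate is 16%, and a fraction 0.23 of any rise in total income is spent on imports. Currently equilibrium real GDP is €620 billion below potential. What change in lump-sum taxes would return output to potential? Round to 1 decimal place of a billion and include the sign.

MPC = 1 − MPS = 1 − 0.48 = 0.52.
Spending multiplier = 1/(1 − c(1−t) + m) = 1/(1 − 0.52×0.84 + 0.23) = 1/0.7932 ≈ 1.261.
Tax multiplier = −c·k = −0.52/0.7932 ≈ −0.656. Need ΔY = +€620 billion, so ΔT = ΔY/(−c·k) = −(+€620 billion) × 0.7932 / 0.52 ≈ −€945.7 billion.
The government should cut lump-sum taxes by €945.7 billion.

−€945.7 billion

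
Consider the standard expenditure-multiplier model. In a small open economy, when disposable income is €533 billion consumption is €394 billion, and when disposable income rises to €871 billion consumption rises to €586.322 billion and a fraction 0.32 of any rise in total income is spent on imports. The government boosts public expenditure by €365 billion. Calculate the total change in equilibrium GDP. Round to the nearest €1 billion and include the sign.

+€486 billion

MPC = ΔC/ΔYd = (586.322 − 394)/(871 − 533) = 192.322/338 = 0.569.
Spending multiplier = 1/(1 − c + m) = 1/(1 − 0.569 + 0.32) = 1/0.751 ≈ 1.332.
ΔY = k × ΔG = (+€365 billion) / 0.751 ≈ +€486 billion.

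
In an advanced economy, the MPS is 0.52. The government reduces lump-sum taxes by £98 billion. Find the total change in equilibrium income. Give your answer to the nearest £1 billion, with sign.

+£90 billion

MPC = 1 − MPS = 1 − 0.52 = 0.48.
A lump-sum tax change of −£98 billion shifts disposable income by +£98 billion; first-round consumption changes by −c × ΔT = −0.48 × (−£98 billion) = +£47.04 billion.
Expenditure multiplier = 1/(1 − MPC) = 1/(1 − 0.48) = 1/0.52 ≈ 1.923.
The tax multiplier is −c × k ≈ −0.923, so ΔY = k × (−c·ΔT) = (+£47.04 billion) / 0.52 ≈ +£90 billion.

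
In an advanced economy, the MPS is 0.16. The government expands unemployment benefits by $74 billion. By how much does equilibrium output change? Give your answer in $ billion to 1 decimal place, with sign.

+$388.5 billion

MPC = 1 − MPS = 1 − 0.16 = 0.84.
The transfer change shifts disposable income by +$74 billion, so first-round consumption changes by c·ΔTR = 0.84 × (+$74 billion) = +$62.16 billion.
Expenditure multiplier = 1/(1 − MPC) = 1/(1 − 0.84) = 1/0.16 = 6.25.
The transfer multiplier is c × k = 5.25, so ΔY = k × (c·ΔTR) = (+$62.16 billion) / 0.16 = +$388.5 billion.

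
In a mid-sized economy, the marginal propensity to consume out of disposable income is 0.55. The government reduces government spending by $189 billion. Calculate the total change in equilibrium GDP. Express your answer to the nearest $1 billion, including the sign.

−$420 billion

Expenditure multiplier = 1/(1 − MPC) = 1/(1 − 0.55) = 1/0.45 ≈ 2.222.
ΔY = k × ΔG = (−$189 billion) / 0.45 = −$420 billion.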